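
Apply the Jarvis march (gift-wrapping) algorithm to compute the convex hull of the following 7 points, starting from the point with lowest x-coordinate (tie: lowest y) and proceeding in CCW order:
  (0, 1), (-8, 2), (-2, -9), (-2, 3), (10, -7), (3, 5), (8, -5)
Hull (CCW) = [(-8, 2), (-2, -9), (10, -7), (3, 5)]

Jarvis march: at each step, from the current hull vertex p, select the next vertex q as the point such that every other point lies strictly to the left of (or on) the directed line p → q. (Equivalently: for every other point r, the cross product (q − p) × (r − p) ≥ 0.)
Starting point (lowest x, tie lowest y): (-8, 2). Wrap until returning to start. Resulting hull: (-8, 2), (-2, -9), (10, -7), (3, 5).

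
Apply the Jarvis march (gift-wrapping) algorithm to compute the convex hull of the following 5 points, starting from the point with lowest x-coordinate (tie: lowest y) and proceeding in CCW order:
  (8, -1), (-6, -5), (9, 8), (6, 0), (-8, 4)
Hull (CCW) = [(-8, 4), (-6, -5), (8, -1), (9, 8)]

Jarvis march: at each step, from the current hull vertex p, select the next vertex q as the point such that every other point lies strictly to the left of (or on) the directed line p → q. (Equivalently: for every other point r, the cross product (q − p) × (r − p) ≥ 0.)
Starting point (lowest x, tie lowest y): (-8, 4). Wrap until returning to start. Resulting hull: (-8, 4), (-6, -5), (8, -1), (9, 8).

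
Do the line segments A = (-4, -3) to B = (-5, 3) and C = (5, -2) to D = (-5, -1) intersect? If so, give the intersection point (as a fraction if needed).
Yes; intersection at (-255/59, -63/59) (t = 19/59 on AB, s = 55/59 on CD)

Parametrize AB as A + t(B − A) = (-4 + -1 t, -3 + 6 t) and CD as C + s(D − C) = (5 + -10 s, -2 + 1 s). Solve the linear system for (t, s). Determinant = -59 ≠ 0, so a unique intersection of the containing lines exists. Solution: t = 19/59, s = 55/59 — both in [0, 1], so the segments cross. Intersection point: (-255/59, -63/59).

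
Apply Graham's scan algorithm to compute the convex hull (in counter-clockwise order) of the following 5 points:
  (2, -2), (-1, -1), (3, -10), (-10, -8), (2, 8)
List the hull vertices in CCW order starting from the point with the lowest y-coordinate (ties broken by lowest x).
Hull (CCW) = [(3, -10), (2, 8), (-10, -8)]

Graham scan procedure:
  1. Find the pivot p₀ = point with lowest y (tie → lowest x): (3, -10).
  2. Sort the remaining points by polar angle around p₀.
  3. Walk through sorted points, maintaining a stack; pop the top while the last three entries make a non-left turn (cross product ≤ 0).
  4. Final stack is the convex hull in CCW order: (3, -10), (2, 8), (-10, -8).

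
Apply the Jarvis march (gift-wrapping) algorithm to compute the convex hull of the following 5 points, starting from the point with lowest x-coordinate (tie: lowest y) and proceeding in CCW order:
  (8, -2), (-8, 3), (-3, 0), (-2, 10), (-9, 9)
Hull (CCW) = [(-9, 9), (-8, 3), (-3, 0), (8, -2), (-2, 10)]

Jarvis march: at each step, from the current hull vertex p, select the next vertex q as the point such that every other point lies strictly to the left of (or on) the directed line p → q. (Equivalently: for every other point r, the cross product (q − p) × (r − p) ≥ 0.)
Starting point (lowest x, tie lowest y): (-9, 9). Wrap until returning to start. Resulting hull: (-9, 9), (-8, 3), (-3, 0), (8, -2), (-2, 10).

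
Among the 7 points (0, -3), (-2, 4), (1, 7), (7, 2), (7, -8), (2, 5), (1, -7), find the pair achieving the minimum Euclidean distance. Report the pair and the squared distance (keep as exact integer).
Pair = ((1, 7), (2, 5)); squared distance = 5

Compute all C(7, 2) = 21 pairwise squared distances (x_i − x_j)² + (y_i − y_j)². The minimum is 5, attained by the pair ((1, 7), (2, 5)).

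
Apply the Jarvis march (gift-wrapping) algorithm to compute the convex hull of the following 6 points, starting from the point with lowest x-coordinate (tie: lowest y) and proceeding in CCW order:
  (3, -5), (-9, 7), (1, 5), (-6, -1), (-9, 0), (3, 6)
Hull (CCW) = [(-9, 0), (3, -5), (3, 6), (-9, 7)]

Jarvis march: at each step, from the current hull vertex p, select the next vertex q as the point such that every other point lies strictly to the left of (or on) the directed line p → q. (Equivalently: for every other point r, the cross product (q − p) × (r − p) ≥ 0.)
Starting point (lowest x, tie lowest y): (-9, 0). Wrap until returning to start. Resulting hull: (-9, 0), (3, -5), (3, 6), (-9, 7).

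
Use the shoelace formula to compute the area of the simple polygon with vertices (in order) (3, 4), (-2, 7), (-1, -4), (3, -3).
Area = 40

Shoelace formula: Area = (1/2) |Σ_i (x_i · y_{i+1} − x_{i+1} · y_i)| (indices mod n). Compute each cross term:
  (3)(7) − (-2)(4) = 29
  (-2)(-4) − (-1)(7) = 15
  (-1)(-3) − (3)(-4) = 15
  (3)(4) − (3)(-3) = 21
Sum = 80, so (signed) Area = 80/2 = 40, |Area| = 40.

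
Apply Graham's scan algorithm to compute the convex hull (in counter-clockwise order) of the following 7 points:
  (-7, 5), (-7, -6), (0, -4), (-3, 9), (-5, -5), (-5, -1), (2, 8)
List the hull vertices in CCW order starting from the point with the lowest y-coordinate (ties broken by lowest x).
Hull (CCW) = [(-7, -6), (0, -4), (2, 8), (-3, 9), (-7, 5)]

Graham scan procedure:
  1. Find the pivot p₀ = point with lowest y (tie → lowest x): (-7, -6).
  2. Sort the remaining points by polar angle around p₀.
  3. Walk through sorted points, maintaining a stack; pop the top while the last three entries make a non-left turn (cross product ≤ 0).
  4. Final stack is the convex hull in CCW order: (-7, -6), (0, -4), (2, 8), (-3, 9), (-7, 5).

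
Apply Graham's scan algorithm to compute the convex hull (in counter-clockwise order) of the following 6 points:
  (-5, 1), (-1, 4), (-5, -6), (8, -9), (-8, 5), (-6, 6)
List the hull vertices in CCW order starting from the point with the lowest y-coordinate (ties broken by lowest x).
Hull (CCW) = [(8, -9), (-1, 4), (-6, 6), (-8, 5), (-5, -6)]

Graham scan procedure:
  1. Find the pivot p₀ = point with lowest y (tie → lowest x): (8, -9).
  2. Sort the remaining points by polar angle around p₀.
  3. Walk through sorted points, maintaining a stack; pop the top while the last three entries make a non-left turn (cross product ≤ 0).
  4. Final stack is the convex hull in CCW order: (8, -9), (-1, 4), (-6, 6), (-8, 5), (-5, -6).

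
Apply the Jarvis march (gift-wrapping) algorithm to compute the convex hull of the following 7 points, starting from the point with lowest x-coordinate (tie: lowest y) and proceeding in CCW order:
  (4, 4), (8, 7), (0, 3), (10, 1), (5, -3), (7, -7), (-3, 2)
Hull (CCW) = [(-3, 2), (7, -7), (10, 1), (8, 7)]

Jarvis march: at each step, from the current hull vertex p, select the next vertex q as the point such that every other point lies strictly to the left of (or on) the directed line p → q. (Equivalently: for every other point r, the cross product (q − p) × (r − p) ≥ 0.)
Starting point (lowest x, tie lowest y): (-3, 2). Wrap until returning to start. Resulting hull: (-3, 2), (7, -7), (10, 1), (8, 7).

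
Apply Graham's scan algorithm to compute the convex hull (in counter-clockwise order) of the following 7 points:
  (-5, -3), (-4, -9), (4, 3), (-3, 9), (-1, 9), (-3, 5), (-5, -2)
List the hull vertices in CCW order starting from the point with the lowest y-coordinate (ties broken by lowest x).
Hull (CCW) = [(-4, -9), (4, 3), (-1, 9), (-3, 9), (-5, -2), (-5, -3)]

Graham scan procedure:
  1. Find the pivot p₀ = point with lowest y (tie → lowest x): (-4, -9).
  2. Sort the remaining points by polar angle around p₀.
  3. Walk through sorted points, maintaining a stack; pop the top while the last three entries make a non-left turn (cross product ≤ 0).
  4. Final stack is the convex hull in CCW order: (-4, -9), (4, 3), (-1, 9), (-3, 9), (-5, -2), (-5, -3).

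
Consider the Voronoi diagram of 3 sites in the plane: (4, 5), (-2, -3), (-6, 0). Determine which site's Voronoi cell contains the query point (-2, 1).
Nearest site = (-2, -3)

The Voronoi cell of site s contains exactly those query points closer to s than to any other site. Compute squared distances from q = (-2, 1) to each site:
  (-2 − -2)² + (-3 − 1)² = 16
  (-6 − -2)² + (0 − 1)² = 17
  (4 − -2)² + (5 − 1)² = 52
Minimum is attained by (-2, -3), so q lies in its Voronoi cell.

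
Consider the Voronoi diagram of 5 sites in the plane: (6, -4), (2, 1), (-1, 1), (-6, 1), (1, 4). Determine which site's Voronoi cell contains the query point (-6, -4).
Nearest site = (-6, 1)

The Voronoi cell of site s contains exactly those query points closer to s than to any other site. Compute squared distances from q = (-6, -4) to each site:
  (-6 − -6)² + (1 − -4)² = 25
  (-1 − -6)² + (1 − -4)² = 50
  (2 − -6)² + (1 − -4)² = 89
  (1 − -6)² + (4 − -4)² = 113
  (6 − -6)² + (-4 − -4)² = 144
Minimum is attained by (-6, 1), so q lies in its Voronoi cell.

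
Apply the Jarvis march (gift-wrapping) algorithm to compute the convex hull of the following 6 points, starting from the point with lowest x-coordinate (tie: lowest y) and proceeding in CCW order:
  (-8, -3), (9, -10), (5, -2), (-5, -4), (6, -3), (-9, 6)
Hull (CCW) = [(-9, 6), (-8, -3), (9, -10), (6, -3), (5, -2)]

Jarvis march: at each step, from the current hull vertex p, select the next vertex q as the point such that every other point lies strictly to the left of (or on) the directed line p → q. (Equivalently: for every other point r, the cross product (q − p) × (r − p) ≥ 0.)
Starting point (lowest x, tie lowest y): (-9, 6). Wrap until returning to start. Resulting hull: (-9, 6), (-8, -3), (9, -10), (6, -3), (5, -2).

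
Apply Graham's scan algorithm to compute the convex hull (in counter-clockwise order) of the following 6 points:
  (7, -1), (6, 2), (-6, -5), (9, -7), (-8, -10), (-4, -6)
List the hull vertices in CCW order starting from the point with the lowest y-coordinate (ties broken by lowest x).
Hull (CCW) = [(-8, -10), (9, -7), (6, 2), (-6, -5)]

Graham scan procedure:
  1. Find the pivot p₀ = point with lowest y (tie → lowest x): (-8, -10).
  2. Sort the remaining points by polar angle around p₀.
  3. Walk through sorted points, maintaining a stack; pop the top while the last three entries make a non-left turn (cross product ≤ 0).
  4. Final stack is the convex hull in CCW order: (-8, -10), (9, -7), (6, 2), (-6, -5).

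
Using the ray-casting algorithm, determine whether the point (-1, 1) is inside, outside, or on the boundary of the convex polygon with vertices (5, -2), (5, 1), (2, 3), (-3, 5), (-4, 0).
The point (-1, 1) lies strictly inside the polygon

Cast a horizontal ray to the right from the query point and count how many polygon edges it crosses (each edge strictly once or zero times, handled with the usual half-open convention). 
Parity of crossings → odd ⇒ inside.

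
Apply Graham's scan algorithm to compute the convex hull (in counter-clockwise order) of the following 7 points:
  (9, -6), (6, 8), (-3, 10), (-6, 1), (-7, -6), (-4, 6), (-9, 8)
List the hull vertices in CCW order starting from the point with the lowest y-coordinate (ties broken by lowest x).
Hull (CCW) = [(-7, -6), (9, -6), (6, 8), (-3, 10), (-9, 8)]

Graham scan procedure:
  1. Find the pivot p₀ = point with lowest y (tie → lowest x): (-7, -6).
  2. Sort the remaining points by polar angle around p₀.
  3. Walk through sorted points, maintaining a stack; pop the top while the last three entries make a non-left turn (cross product ≤ 0).
  4. Final stack is the convex hull in CCW order: (-7, -6), (9, -6), (6, 8), (-3, 10), (-9, 8).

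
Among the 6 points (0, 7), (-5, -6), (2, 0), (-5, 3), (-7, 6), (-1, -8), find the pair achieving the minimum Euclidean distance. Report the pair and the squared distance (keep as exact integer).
Pair = ((-5, 3), (-7, 6)); squared distance = 13

Compute all C(6, 2) = 15 pairwise squared distances (x_i − x_j)² + (y_i − y_j)². The minimum is 13, attained by the pair ((-5, 3), (-7, 6)).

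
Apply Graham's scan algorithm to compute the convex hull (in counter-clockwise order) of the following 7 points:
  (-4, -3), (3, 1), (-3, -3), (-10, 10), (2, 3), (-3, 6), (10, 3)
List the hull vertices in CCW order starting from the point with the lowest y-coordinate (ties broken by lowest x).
Hull (CCW) = [(-4, -3), (-3, -3), (10, 3), (-10, 10)]

Graham scan procedure:
  1. Find the pivot p₀ = point with lowest y (tie → lowest x): (-4, -3).
  2. Sort the remaining points by polar angle around p₀.
  3. Walk through sorted points, maintaining a stack; pop the top while the last three entries make a non-left turn (cross product ≤ 0).
  4. Final stack is the convex hull in CCW order: (-4, -3), (-3, -3), (10, 3), (-10, 10).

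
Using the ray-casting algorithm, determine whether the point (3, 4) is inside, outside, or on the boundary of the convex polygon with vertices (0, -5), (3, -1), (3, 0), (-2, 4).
The point (3, 4) lies strictly outside the polygon

Cast a horizontal ray to the right from the query point and count how many polygon edges it crosses (each edge strictly once or zero times, handled with the usual half-open convention). 
Parity of crossings → even ⇒ outside.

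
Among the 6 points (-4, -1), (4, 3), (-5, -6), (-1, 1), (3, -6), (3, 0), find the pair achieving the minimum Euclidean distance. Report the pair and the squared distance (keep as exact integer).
Pair = ((4, 3), (3, 0)); squared distance = 10

Compute all C(6, 2) = 15 pairwise squared distances (x_i − x_j)² + (y_i − y_j)². The minimum is 10, attained by the pair ((4, 3), (3, 0)).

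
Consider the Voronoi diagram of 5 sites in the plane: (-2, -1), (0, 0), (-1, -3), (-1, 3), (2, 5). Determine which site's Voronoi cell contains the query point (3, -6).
Nearest site = (-1, -3)

The Voronoi cell of site s contains exactly those query points closer to s than to any other site. Compute squared distances from q = (3, -6) to each site:
  (-1 − 3)² + (-3 − -6)² = 25
  (0 − 3)² + (0 − -6)² = 45
  (-2 − 3)² + (-1 − -6)² = 50
  (-1 − 3)² + (3 − -6)² = 97
  (2 − 3)² + (5 − -6)² = 122
Minimum is attained by (-1, -3), so q lies in its Voronoi cell.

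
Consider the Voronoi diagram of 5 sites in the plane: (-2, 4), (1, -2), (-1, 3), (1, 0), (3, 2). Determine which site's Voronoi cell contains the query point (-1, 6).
Nearest site = (-2, 4)

The Voronoi cell of site s contains exactly those query points closer to s than to any other site. Compute squared distances from q = (-1, 6) to each site:
  (-2 − -1)² + (4 − 6)² = 5
  (-1 − -1)² + (3 − 6)² = 9
  (3 − -1)² + (2 − 6)² = 32
  (1 − -1)² + (0 − 6)² = 40
  (1 − -1)² + (-2 − 6)² = 68
Minimum is attained by (-2, 4), so q lies in its Voronoi cell.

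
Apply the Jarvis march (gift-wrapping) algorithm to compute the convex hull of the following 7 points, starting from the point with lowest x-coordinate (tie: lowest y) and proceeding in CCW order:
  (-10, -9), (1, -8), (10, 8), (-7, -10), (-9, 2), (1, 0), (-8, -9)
Hull (CCW) = [(-10, -9), (-7, -10), (1, -8), (10, 8), (-9, 2)]

Jarvis march: at each step, from the current hull vertex p, select the next vertex q as the point such that every other point lies strictly to the left of (or on) the directed line p → q. (Equivalently: for every other point r, the cross product (q − p) × (r − p) ≥ 0.)
Starting point (lowest x, tie lowest y): (-10, -9). Wrap until returning to start. Resulting hull: (-10, -9), (-7, -10), (1, -8), (10, 8), (-9, 2).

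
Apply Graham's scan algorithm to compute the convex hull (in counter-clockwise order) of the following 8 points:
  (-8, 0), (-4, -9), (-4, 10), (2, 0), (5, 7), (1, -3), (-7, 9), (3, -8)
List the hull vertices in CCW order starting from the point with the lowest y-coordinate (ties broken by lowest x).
Hull (CCW) = [(-4, -9), (3, -8), (5, 7), (-4, 10), (-7, 9), (-8, 0)]

Graham scan procedure:
  1. Find the pivot p₀ = point with lowest y (tie → lowest x): (-4, -9).
  2. Sort the remaining points by polar angle around p₀.
  3. Walk through sorted points, maintaining a stack; pop the top while the last three entries make a non-left turn (cross product ≤ 0).
  4. Final stack is the convex hull in CCW order: (-4, -9), (3, -8), (5, 7), (-4, 10), (-7, 9), (-8, 0).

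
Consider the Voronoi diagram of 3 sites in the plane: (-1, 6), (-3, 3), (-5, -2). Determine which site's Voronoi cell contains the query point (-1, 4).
Nearest site = (-1, 6)

The Voronoi cell of site s contains exactly those query points closer to s than to any other site. Compute squared distances from q = (-1, 4) to each site:
  (-1 − -1)² + (6 − 4)² = 4
  (-3 − -1)² + (3 − 4)² = 5
  (-5 − -1)² + (-2 − 4)² = 52
Minimum is attained by (-1, 6), so q lies in its Voronoi cell.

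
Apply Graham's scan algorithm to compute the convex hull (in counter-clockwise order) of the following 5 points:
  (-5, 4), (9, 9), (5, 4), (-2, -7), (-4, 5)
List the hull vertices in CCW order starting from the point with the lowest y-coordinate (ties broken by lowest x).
Hull (CCW) = [(-2, -7), (9, 9), (-4, 5), (-5, 4)]

Graham scan procedure:
  1. Find the pivot p₀ = point with lowest y (tie → lowest x): (-2, -7).
  2. Sort the remaining points by polar angle around p₀.
  3. Walk through sorted points, maintaining a stack; pop the top while the last three entries make a non-left turn (cross product ≤ 0).
  4. Final stack is the convex hull in CCW order: (-2, -7), (9, 9), (-4, 5), (-5, 4).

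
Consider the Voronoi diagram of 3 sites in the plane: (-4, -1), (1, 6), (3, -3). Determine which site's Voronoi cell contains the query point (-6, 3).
Nearest site = (-4, -1)

The Voronoi cell of site s contains exactly those query points closer to s than to any other site. Compute squared distances from q = (-6, 3) to each site:
  (-4 − -6)² + (-1 − 3)² = 20
  (1 − -6)² + (6 − 3)² = 58
  (3 − -6)² + (-3 − 3)² = 117
Minimum is attained by (-4, -1), so q lies in its Voronoi cell.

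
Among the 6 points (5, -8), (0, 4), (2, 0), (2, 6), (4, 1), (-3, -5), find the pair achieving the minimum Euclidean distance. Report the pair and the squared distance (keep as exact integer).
Pair = ((2, 0), (4, 1)); squared distance = 5

Compute all C(6, 2) = 15 pairwise squared distances (x_i − x_j)² + (y_i − y_j)². The minimum is 5, attained by the pair ((2, 0), (4, 1)).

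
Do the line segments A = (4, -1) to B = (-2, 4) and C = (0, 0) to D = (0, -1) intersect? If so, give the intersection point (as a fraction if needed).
No (intersection of containing lines falls outside at least one segment)

Parametrize and solve: t = 2/3, s = -7/3. At least one of these is outside [0, 1], so the segments do not intersect.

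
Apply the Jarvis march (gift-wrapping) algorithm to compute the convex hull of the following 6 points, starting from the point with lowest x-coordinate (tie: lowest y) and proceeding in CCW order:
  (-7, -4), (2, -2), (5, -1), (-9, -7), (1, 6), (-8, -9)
Hull (CCW) = [(-9, -7), (-8, -9), (5, -1), (1, 6), (-7, -4)]

Jarvis march: at each step, from the current hull vertex p, select the next vertex q as the point such that every other point lies strictly to the left of (or on) the directed line p → q. (Equivalently: for every other point r, the cross product (q − p) × (r − p) ≥ 0.)
Starting point (lowest x, tie lowest y): (-9, -7). Wrap until returning to start. Resulting hull: (-9, -7), (-8, -9), (5, -1), (1, 6), (-7, -4).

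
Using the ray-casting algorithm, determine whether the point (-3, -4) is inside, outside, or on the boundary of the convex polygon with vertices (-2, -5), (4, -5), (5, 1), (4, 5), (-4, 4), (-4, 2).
The point (-3, -4) lies strictly outside the polygon

Cast a horizontal ray to the right from the query point and count how many polygon edges it crosses (each edge strictly once or zero times, handled with the usual half-open convention). 
Parity of crossings → even ⇒ outside.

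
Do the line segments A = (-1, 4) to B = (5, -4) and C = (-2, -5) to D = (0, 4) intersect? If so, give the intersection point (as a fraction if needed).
Yes; intersection at (-8/35, 104/35) (t = 9/70 on AB, s = 31/35 on CD)

Parametrize AB as A + t(B − A) = (-1 + 6 t, 4 + -8 t) and CD as C + s(D − C) = (-2 + 2 s, -5 + 9 s). Solve the linear system for (t, s). Determinant = -70 ≠ 0, so a unique intersection of the containing lines exists. Solution: t = 9/70, s = 31/35 — both in [0, 1], so the segments cross. Intersection point: (-8/35, 104/35).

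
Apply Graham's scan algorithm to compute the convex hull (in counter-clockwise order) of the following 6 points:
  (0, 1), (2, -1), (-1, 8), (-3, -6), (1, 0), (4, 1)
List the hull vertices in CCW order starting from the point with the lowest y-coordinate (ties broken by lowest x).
Hull (CCW) = [(-3, -6), (4, 1), (-1, 8)]

Graham scan procedure:
  1. Find the pivot p₀ = point with lowest y (tie → lowest x): (-3, -6).
  2. Sort the remaining points by polar angle around p₀.
  3. Walk through sorted points, maintaining a stack; pop the top while the last three entries make a non-left turn (cross product ≤ 0).
  4. Final stack is the convex hull in CCW order: (-3, -6), (4, 1), (-1, 8).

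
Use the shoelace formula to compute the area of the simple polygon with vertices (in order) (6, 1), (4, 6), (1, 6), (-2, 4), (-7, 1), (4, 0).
Area = 46

Shoelace formula: Area = (1/2) |Σ_i (x_i · y_{i+1} − x_{i+1} · y_i)| (indices mod n). Compute each cross term:
  (6)(6) − (4)(1) = 32
  (4)(6) − (1)(6) = 18
  (1)(4) − (-2)(6) = 16
  (-2)(1) − (-7)(4) = 26
  (-7)(0) − (4)(1) = -4
  (4)(1) − (6)(0) = 4
Sum = 92, so (signed) Area = 92/2 = 46, |Area| = 46.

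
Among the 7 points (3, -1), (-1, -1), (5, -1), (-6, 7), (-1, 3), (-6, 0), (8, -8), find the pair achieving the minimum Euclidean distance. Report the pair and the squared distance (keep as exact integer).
Pair = ((3, -1), (5, -1)); squared distance = 4

Compute all C(7, 2) = 21 pairwise squared distances (x_i − x_j)² + (y_i − y_j)². The minimum is 4, attained by the pair ((3, -1), (5, -1)).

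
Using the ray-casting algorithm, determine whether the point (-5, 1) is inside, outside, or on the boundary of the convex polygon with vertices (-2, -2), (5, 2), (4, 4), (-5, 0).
The point (-5, 1) lies strictly outside the polygon

Cast a horizontal ray to the right from the query point and count how many polygon edges it crosses (each edge strictly once or zero times, handled with the usual half-open convention). 
Parity of crossings → even ⇒ outside.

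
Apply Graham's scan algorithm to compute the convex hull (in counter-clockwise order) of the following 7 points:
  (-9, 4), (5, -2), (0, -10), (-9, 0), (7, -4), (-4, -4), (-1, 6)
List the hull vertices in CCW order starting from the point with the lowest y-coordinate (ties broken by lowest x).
Hull (CCW) = [(0, -10), (7, -4), (-1, 6), (-9, 4), (-9, 0)]

Graham scan procedure:
  1. Find the pivot p₀ = point with lowest y (tie → lowest x): (0, -10).
  2. Sort the remaining points by polar angle around p₀.
  3. Walk through sorted points, maintaining a stack; pop the top while the last three entries make a non-left turn (cross product ≤ 0).
  4. Final stack is the convex hull in CCW order: (0, -10), (7, -4), (-1, 6), (-9, 4), (-9, 0).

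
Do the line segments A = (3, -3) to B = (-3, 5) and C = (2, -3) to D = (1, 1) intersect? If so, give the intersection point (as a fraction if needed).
Yes; intersection at (3/2, -1) (t = 1/4 on AB, s = 1/2 on CD)

Parametrize AB as A + t(B − A) = (3 + -6 t, -3 + 8 t) and CD as C + s(D − C) = (2 + -1 s, -3 + 4 s). Solve the linear system for (t, s). Determinant = 16 ≠ 0, so a unique intersection of the containing lines exists. Solution: t = 1/4, s = 1/2 — both in [0, 1], so the segments cross. Intersection point: (3/2, -1).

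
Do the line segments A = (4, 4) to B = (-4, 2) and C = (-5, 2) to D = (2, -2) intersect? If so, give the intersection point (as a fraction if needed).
No (intersection of containing lines falls outside at least one segment)

Parametrize and solve: t = 25/23, s = 1/23. At least one of these is outside [0, 1], so the segments do not intersect.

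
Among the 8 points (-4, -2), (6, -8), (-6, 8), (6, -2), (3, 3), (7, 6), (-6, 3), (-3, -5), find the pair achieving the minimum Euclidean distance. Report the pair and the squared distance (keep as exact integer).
Pair = ((-4, -2), (-3, -5)); squared distance = 10

Compute all C(8, 2) = 28 pairwise squared distances (x_i − x_j)² + (y_i − y_j)². The minimum is 10, attained by the pair ((-4, -2), (-3, -5)).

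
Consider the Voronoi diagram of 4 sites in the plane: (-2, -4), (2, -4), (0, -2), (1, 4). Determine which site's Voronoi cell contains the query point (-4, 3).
Nearest site = (1, 4)

The Voronoi cell of site s contains exactly those query points closer to s than to any other site. Compute squared distances from q = (-4, 3) to each site:
  (1 − -4)² + (4 − 3)² = 26
  (0 − -4)² + (-2 − 3)² = 41
  (-2 − -4)² + (-4 − 3)² = 53
  (2 − -4)² + (-4 − 3)² = 85
Minimum is attained by (1, 4), so q lies in its Voronoi cell.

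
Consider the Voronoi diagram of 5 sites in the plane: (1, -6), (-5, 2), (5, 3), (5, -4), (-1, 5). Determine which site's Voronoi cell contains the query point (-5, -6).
Nearest site = (1, -6)

The Voronoi cell of site s contains exactly those query points closer to s than to any other site. Compute squared distances from q = (-5, -6) to each site:
  (1 − -5)² + (-6 − -6)² = 36
  (-5 − -5)² + (2 − -6)² = 64
  (5 − -5)² + (-4 − -6)² = 104
  (-1 − -5)² + (5 − -6)² = 137
  (5 − -5)² + (3 − -6)² = 181
Minimum is attained by (1, -6), so q lies in its Voronoi cell.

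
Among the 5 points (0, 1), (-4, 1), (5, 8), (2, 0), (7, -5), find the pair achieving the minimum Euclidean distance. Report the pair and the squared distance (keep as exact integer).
Pair = ((0, 1), (2, 0)); squared distance = 5

Compute all C(5, 2) = 10 pairwise squared distances (x_i − x_j)² + (y_i − y_j)². The minimum is 5, attained by the pair ((0, 1), (2, 0)).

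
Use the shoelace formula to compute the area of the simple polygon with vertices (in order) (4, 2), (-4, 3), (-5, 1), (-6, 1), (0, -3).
Area = 31

Shoelace formula: Area = (1/2) |Σ_i (x_i · y_{i+1} − x_{i+1} · y_i)| (indices mod n). Compute each cross term:
  (4)(3) − (-4)(2) = 20
  (-4)(1) − (-5)(3) = 11
  (-5)(1) − (-6)(1) = 1
  (-6)(-3) − (0)(1) = 18
  (0)(2) − (4)(-3) = 12
Sum = 62, so (signed) Area = 62/2 = 31, |Area| = 31.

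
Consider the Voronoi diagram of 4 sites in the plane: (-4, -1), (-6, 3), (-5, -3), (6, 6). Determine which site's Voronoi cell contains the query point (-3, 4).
Nearest site = (-6, 3)

The Voronoi cell of site s contains exactly those query points closer to s than to any other site. Compute squared distances from q = (-3, 4) to each site:
  (-6 − -3)² + (3 − 4)² = 10
  (-4 − -3)² + (-1 − 4)² = 26
  (-5 − -3)² + (-3 − 4)² = 53
  (6 − -3)² + (6 − 4)² = 85
Minimum is attained by (-6, 3), so q lies in its Voronoi cell.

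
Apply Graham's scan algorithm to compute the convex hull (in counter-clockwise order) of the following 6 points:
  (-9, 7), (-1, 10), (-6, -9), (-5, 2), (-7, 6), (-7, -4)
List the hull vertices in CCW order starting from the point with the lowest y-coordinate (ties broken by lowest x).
Hull (CCW) = [(-6, -9), (-1, 10), (-9, 7), (-7, -4)]

Graham scan procedure:
  1. Find the pivot p₀ = point with lowest y (tie → lowest x): (-6, -9).
  2. Sort the remaining points by polar angle around p₀.
  3. Walk through sorted points, maintaining a stack; pop the top while the last three entries make a non-left turn (cross product ≤ 0).
  4. Final stack is the convex hull in CCW order: (-6, -9), (-1, 10), (-9, 7), (-7, -4).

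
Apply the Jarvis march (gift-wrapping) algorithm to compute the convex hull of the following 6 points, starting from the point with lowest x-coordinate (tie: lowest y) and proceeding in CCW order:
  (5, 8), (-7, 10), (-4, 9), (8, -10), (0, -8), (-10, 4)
Hull (CCW) = [(-10, 4), (0, -8), (8, -10), (5, 8), (-7, 10)]

Jarvis march: at each step, from the current hull vertex p, select the next vertex q as the point such that every other point lies strictly to the left of (or on) the directed line p → q. (Equivalently: for every other point r, the cross product (q − p) × (r − p) ≥ 0.)
Starting point (lowest x, tie lowest y): (-10, 4). Wrap until returning to start. Resulting hull: (-10, 4), (0, -8), (8, -10), (5, 8), (-7, 10).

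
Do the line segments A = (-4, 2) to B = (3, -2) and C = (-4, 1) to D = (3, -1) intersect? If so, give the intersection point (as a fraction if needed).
Yes; intersection at (-1/2, 0) (t = 1/2 on AB, s = 1/2 on CD)

Parametrize AB as A + t(B − A) = (-4 + 7 t, 2 + -4 t) and CD as C + s(D − C) = (-4 + 7 s, 1 + -2 s). Solve the linear system for (t, s). Determinant = -14 ≠ 0, so a unique intersection of the containing lines exists. Solution: t = 1/2, s = 1/2 — both in [0, 1], so the segments cross. Intersection point: (-1/2, 0).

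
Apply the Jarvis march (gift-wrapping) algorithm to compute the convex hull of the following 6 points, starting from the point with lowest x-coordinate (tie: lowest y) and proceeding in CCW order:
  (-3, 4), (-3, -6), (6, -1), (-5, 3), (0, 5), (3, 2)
Hull (CCW) = [(-5, 3), (-3, -6), (6, -1), (0, 5), (-3, 4)]

Jarvis march: at each step, from the current hull vertex p, select the next vertex q as the point such that every other point lies strictly to the left of (or on) the directed line p → q. (Equivalently: for every other point r, the cross product (q − p) × (r − p) ≥ 0.)
Starting point (lowest x, tie lowest y): (-5, 3). Wrap until returning to start. Resulting hull: (-5, 3), (-3, -6), (6, -1), (0, 5), (-3, 4).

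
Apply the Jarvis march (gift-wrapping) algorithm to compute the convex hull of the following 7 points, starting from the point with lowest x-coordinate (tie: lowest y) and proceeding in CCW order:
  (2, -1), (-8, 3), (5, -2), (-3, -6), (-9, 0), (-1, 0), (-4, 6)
Hull (CCW) = [(-9, 0), (-3, -6), (5, -2), (-4, 6), (-8, 3)]

Jarvis march: at each step, from the current hull vertex p, select the next vertex q as the point such that every other point lies strictly to the left of (or on) the directed line p → q. (Equivalently: for every other point r, the cross product (q − p) × (r − p) ≥ 0.)
Starting point (lowest x, tie lowest y): (-9, 0). Wrap until returning to start. Resulting hull: (-9, 0), (-3, -6), (5, -2), (-4, 6), (-8, 3).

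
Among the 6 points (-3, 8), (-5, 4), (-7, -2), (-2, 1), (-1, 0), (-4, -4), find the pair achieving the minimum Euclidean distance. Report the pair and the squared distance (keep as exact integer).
Pair = ((-2, 1), (-1, 0)); squared distance = 2

Compute all C(6, 2) = 15 pairwise squared distances (x_i − x_j)² + (y_i − y_j)². The minimum is 2, attained by the pair ((-2, 1), (-1, 0)).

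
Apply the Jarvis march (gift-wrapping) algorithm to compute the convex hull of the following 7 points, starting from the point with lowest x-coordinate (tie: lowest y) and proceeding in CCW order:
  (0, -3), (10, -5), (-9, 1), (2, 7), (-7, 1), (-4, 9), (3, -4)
Hull (CCW) = [(-9, 1), (0, -3), (3, -4), (10, -5), (2, 7), (-4, 9)]

Jarvis march: at each step, from the current hull vertex p, select the next vertex q as the point such that every other point lies strictly to the left of (or on) the directed line p → q. (Equivalently: for every other point r, the cross product (q − p) × (r − p) ≥ 0.)
Starting point (lowest x, tie lowest y): (-9, 1). Wrap until returning to start. Resulting hull: (-9, 1), (0, -3), (3, -4), (10, -5), (2, 7), (-4, 9).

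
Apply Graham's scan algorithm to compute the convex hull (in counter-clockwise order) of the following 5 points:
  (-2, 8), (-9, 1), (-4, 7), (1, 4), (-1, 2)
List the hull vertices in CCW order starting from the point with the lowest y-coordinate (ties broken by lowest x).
Hull (CCW) = [(-9, 1), (-1, 2), (1, 4), (-2, 8), (-4, 7)]

Graham scan procedure:
  1. Find the pivot p₀ = point with lowest y (tie → lowest x): (-9, 1).
  2. Sort the remaining points by polar angle around p₀.
  3. Walk through sorted points, maintaining a stack; pop the top while the last three entries make a non-left turn (cross product ≤ 0).
  4. Final stack is the convex hull in CCW order: (-9, 1), (-1, 2), (1, 4), (-2, 8), (-4, 7).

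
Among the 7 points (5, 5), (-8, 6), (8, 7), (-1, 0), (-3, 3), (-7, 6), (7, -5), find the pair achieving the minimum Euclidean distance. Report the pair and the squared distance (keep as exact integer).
Pair = ((-8, 6), (-7, 6)); squared distance = 1

Compute all C(7, 2) = 21 pairwise squared distances (x_i − x_j)² + (y_i − y_j)². The minimum is 1, attained by the pair ((-8, 6), (-7, 6)).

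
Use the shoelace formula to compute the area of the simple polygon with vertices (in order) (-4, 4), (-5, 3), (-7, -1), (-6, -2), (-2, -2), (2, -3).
Area = 28

Shoelace formula: Area = (1/2) |Σ_i (x_i · y_{i+1} − x_{i+1} · y_i)| (indices mod n). Compute each cross term:
  (-4)(3) − (-5)(4) = 8
  (-5)(-1) − (-7)(3) = 26
  (-7)(-2) − (-6)(-1) = 8
  (-6)(-2) − (-2)(-2) = 8
  (-2)(-3) − (2)(-2) = 10
  (2)(4) − (-4)(-3) = -4
Sum = 56, so (signed) Area = 56/2 = 28, |Area| = 28.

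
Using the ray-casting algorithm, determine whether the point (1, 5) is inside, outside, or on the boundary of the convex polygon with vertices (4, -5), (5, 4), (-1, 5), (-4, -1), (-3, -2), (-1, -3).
The point (1, 5) lies strictly outside the polygon

Cast a horizontal ray to the right from the query point and count how many polygon edges it crosses (each edge strictly once or zero times, handled with the usual half-open convention). 
Parity of crossings → even ⇒ outside.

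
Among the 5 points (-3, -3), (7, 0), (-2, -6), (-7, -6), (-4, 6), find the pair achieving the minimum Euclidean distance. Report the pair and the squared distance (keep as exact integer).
Pair = ((-3, -3), (-2, -6)); squared distance = 10

Compute all C(5, 2) = 10 pairwise squared distances (x_i − x_j)² + (y_i − y_j)². The minimum is 10, attained by the pair ((-3, -3), (-2, -6)).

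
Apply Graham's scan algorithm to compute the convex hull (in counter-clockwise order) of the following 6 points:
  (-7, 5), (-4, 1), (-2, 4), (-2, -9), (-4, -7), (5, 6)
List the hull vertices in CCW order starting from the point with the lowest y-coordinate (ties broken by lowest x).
Hull (CCW) = [(-2, -9), (5, 6), (-7, 5), (-4, -7)]

Graham scan procedure:
  1. Find the pivot p₀ = point with lowest y (tie → lowest x): (-2, -9).
  2. Sort the remaining points by polar angle around p₀.
  3. Walk through sorted points, maintaining a stack; pop the top while the last three entries make a non-left turn (cross product ≤ 0).
  4. Final stack is the convex hull in CCW order: (-2, -9), (5, 6), (-7, 5), (-4, -7).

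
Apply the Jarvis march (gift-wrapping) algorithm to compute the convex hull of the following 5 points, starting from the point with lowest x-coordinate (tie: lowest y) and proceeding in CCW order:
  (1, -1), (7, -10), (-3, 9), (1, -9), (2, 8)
Hull (CCW) = [(-3, 9), (1, -9), (7, -10), (2, 8)]

Jarvis march: at each step, from the current hull vertex p, select the next vertex q as the point such that every other point lies strictly to the left of (or on) the directed line p → q. (Equivalently: for every other point r, the cross product (q − p) × (r − p) ≥ 0.)
Starting point (lowest x, tie lowest y): (-3, 9). Wrap until returning to start. Resulting hull: (-3, 9), (1, -9), (7, -10), (2, 8).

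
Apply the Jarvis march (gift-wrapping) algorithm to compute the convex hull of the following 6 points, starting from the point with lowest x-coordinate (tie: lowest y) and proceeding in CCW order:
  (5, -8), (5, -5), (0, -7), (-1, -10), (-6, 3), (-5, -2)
Hull (CCW) = [(-6, 3), (-5, -2), (-1, -10), (5, -8), (5, -5)]

Jarvis march: at each step, from the current hull vertex p, select the next vertex q as the point such that every other point lies strictly to the left of (or on) the directed line p → q. (Equivalently: for every other point r, the cross product (q − p) × (r − p) ≥ 0.)
Starting point (lowest x, tie lowest y): (-6, 3). Wrap until returning to start. Resulting hull: (-6, 3), (-5, -2), (-1, -10), (5, -8), (5, -5).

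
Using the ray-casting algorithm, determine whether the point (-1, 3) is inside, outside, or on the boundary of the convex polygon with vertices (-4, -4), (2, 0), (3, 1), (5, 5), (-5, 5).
The point (-1, 3) lies strictly inside the polygon

Cast a horizontal ray to the right from the query point and count how many polygon edges it crosses (each edge strictly once or zero times, handled with the usual half-open convention). 
Parity of crossings → odd ⇒ inside.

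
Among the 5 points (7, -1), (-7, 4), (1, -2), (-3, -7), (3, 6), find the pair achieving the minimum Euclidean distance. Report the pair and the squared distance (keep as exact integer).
Pair = ((7, -1), (1, -2)); squared distance = 37

Compute all C(5, 2) = 10 pairwise squared distances (x_i − x_j)² + (y_i − y_j)². The minimum is 37, attained by the pair ((7, -1), (1, -2)).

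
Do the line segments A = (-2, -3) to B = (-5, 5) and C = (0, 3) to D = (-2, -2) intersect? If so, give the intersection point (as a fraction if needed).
No (intersection of containing lines falls outside at least one segment)

Parametrize and solve: t = 2/31, s = 34/31. At least one of these is outside [0, 1], so the segments do not intersect.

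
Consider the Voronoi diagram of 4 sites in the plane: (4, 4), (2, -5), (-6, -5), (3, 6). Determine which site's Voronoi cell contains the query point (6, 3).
Nearest site = (4, 4)

The Voronoi cell of site s contains exactly those query points closer to s than to any other site. Compute squared distances from q = (6, 3) to each site:
  (4 − 6)² + (4 − 3)² = 5
  (3 − 6)² + (6 − 3)² = 18
  (2 − 6)² + (-5 − 3)² = 80
  (-6 − 6)² + (-5 − 3)² = 208
Minimum is attained by (4, 4), so q lies in its Voronoi cell.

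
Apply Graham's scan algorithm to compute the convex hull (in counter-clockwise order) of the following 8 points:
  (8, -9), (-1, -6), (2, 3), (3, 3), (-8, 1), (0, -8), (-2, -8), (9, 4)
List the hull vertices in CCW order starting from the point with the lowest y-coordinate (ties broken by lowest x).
Hull (CCW) = [(8, -9), (9, 4), (2, 3), (-8, 1), (-2, -8)]

Graham scan procedure:
  1. Find the pivot p₀ = point with lowest y (tie → lowest x): (8, -9).
  2. Sort the remaining points by polar angle around p₀.
  3. Walk through sorted points, maintaining a stack; pop the top while the last three entries make a non-left turn (cross product ≤ 0).
  4. Final stack is the convex hull in CCW order: (8, -9), (9, 4), (2, 3), (-8, 1), (-2, -8).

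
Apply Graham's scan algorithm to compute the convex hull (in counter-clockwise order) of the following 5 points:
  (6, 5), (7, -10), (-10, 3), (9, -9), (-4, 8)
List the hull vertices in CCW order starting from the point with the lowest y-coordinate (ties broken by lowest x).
Hull (CCW) = [(7, -10), (9, -9), (6, 5), (-4, 8), (-10, 3)]

Graham scan procedure:
  1. Find the pivot p₀ = point with lowest y (tie → lowest x): (7, -10).
  2. Sort the remaining points by polar angle around p₀.
  3. Walk through sorted points, maintaining a stack; pop the top while the last three entries make a non-left turn (cross product ≤ 0).
  4. Final stack is the convex hull in CCW order: (7, -10), (9, -9), (6, 5), (-4, 8), (-10, 3).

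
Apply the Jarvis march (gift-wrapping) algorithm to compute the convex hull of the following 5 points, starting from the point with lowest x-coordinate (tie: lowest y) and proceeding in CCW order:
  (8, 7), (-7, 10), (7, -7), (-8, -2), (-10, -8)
Hull (CCW) = [(-10, -8), (7, -7), (8, 7), (-7, 10)]

Jarvis march: at each step, from the current hull vertex p, select the next vertex q as the point such that every other point lies strictly to the left of (or on) the directed line p → q. (Equivalently: for every other point r, the cross product (q − p) × (r − p) ≥ 0.)
Starting point (lowest x, tie lowest y): (-10, -8). Wrap until returning to start. Resulting hull: (-10, -8), (7, -7), (8, 7), (-7, 10).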